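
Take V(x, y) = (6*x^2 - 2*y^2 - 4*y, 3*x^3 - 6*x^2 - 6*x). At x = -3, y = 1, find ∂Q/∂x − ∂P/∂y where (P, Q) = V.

∂V₂/∂x = 9*x^2 - 12*x - 6
∂V₁/∂y = -4*y - 4
Scalar curl = 9*x^2 - 12*x + 4*y - 2
At (-3, 1): 119.

119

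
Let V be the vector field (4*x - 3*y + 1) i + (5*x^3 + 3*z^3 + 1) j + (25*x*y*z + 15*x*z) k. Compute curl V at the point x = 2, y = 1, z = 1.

(∇×V)₁ = ∂V₃/∂y − ∂V₂/∂z = 25*x*z - 9*z^2
(∇×V)₂ = ∂V₁/∂z − ∂V₃/∂x = -25*y*z - 15*z
(∇×V)₃ = ∂V₂/∂x − ∂V₁/∂y = 15*x^2 + 3
∇×V = (25*x*z - 9*z^2, -25*y*z - 15*z, 15*x^2 + 3)
At (2, 1, 1): (41, -40, 63).

(41, -40, 63)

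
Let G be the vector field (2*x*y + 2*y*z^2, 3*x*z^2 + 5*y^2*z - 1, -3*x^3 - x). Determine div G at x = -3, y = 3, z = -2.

-54

∂G₁/∂x = 2*y
∂G₂/∂y = 10*y*z
∂G₃/∂z = 0
∇·G = 10*y*z + 2*y
At (-3, 3, -2): -54.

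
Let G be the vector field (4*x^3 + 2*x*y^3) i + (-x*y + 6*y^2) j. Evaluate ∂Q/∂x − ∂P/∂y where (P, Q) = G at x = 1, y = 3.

-57

∂G₂/∂x = -y
∂G₁/∂y = 6*x*y^2
Scalar curl = -6*x*y^2 - y
At (1, 3): -57.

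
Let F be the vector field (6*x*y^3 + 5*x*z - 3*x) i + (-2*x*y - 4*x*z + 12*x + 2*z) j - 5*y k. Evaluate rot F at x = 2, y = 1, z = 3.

(1, 10, -38)

(∇×F)₁ = ∂F₃/∂y − ∂F₂/∂z = 4*x - 7
(∇×F)₂ = ∂F₁/∂z − ∂F₃/∂x = 5*x
(∇×F)₃ = ∂F₂/∂x − ∂F₁/∂y = -18*x*y^2 - 2*y - 4*z + 12
∇×F = (4*x - 7, 5*x, -18*x*y^2 - 2*y - 4*z + 12)
At (2, 1, 3): (1, 10, -38).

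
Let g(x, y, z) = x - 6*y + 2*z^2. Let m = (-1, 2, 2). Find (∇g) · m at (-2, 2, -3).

-37

∂g/∂x = 1
∂g/∂y = -6
∂g/∂z = 4*z
∇g at (-2, 2, -3) = (1, -6, -12)
∇g · m = (1)(-1) + (-6)(2) + (-12)(2) = -37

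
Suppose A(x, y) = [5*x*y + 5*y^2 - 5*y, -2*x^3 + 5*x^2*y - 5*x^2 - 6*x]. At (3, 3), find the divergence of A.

60

∂A₁/∂x = 5*y
∂A₂/∂y = 5*x^2
∇·A = 5*x^2 + 5*y
At (3, 3): 60.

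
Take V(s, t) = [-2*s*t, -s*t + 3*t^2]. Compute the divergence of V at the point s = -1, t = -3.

∂V₁/∂s = -2*t
∂V₂/∂t = -s + 6*t
∇·V = -s + 4*t
At (-1, -3): -11.

-11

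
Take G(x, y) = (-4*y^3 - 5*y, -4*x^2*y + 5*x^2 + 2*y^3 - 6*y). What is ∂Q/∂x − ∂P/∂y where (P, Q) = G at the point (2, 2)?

∂G₂/∂x = -8*x*y + 10*x
∂G₁/∂y = -12*y^2 - 5
Scalar curl = -8*x*y + 10*x + 12*y^2 + 5
At (2, 2): 41.

41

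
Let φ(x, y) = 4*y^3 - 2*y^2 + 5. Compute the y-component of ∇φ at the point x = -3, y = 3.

(∇φ)_2 = ∂φ/∂y = 12*y^2 - 4*y
At (-3, 3): 96.

96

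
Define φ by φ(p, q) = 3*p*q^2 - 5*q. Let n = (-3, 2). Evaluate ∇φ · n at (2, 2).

2

∂φ/∂p = 3*q^2
∂φ/∂q = 6*p*q - 5
∇φ at (2, 2) = (12, 19)
∇φ · n = (12)(-3) + (19)(2) = 2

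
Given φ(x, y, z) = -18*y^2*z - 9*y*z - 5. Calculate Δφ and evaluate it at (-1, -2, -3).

∂²φ/∂x² = 0
∂²φ/∂y² = -36*z
∂²φ/∂z² = 0
∇²φ = -36*z
At (-1, -2, -3): 108.

108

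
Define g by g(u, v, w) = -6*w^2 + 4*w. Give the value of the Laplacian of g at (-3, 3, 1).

-12

∂²g/∂u² = 0
∂²g/∂v² = 0
∂²g/∂w² = -12
∇²g = -12
At (-3, 3, 1): -12.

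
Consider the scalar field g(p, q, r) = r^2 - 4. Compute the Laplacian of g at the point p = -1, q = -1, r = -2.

2

∂²g/∂p² = 0
∂²g/∂q² = 0
∂²g/∂r² = 2
∇²g = 2
At (-1, -1, -2): 2.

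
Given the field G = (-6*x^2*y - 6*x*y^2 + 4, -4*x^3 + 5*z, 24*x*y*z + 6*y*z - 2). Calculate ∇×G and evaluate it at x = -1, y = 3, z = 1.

(∇×G)₁ = ∂G₃/∂y − ∂G₂/∂z = 24*x*z + 6*z - 5
(∇×G)₂ = ∂G₁/∂z − ∂G₃/∂x = -24*y*z
(∇×G)₃ = ∂G₂/∂x − ∂G₁/∂y = -6*x^2 + 12*x*y
∇×G = (24*x*z + 6*z - 5, -24*y*z, -6*x^2 + 12*x*y)
At (-1, 3, 1): (-23, -72, -42).

(-23, -72, -42)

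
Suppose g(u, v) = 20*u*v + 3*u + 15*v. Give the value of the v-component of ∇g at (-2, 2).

(∇g)_2 = ∂g/∂v = 20*u + 15
At (-2, 2): -25.

-25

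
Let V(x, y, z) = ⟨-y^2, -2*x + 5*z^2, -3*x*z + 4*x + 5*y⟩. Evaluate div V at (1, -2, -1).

-3

∂V₁/∂x = 0
∂V₂/∂y = 0
∂V₃/∂z = -3*x
∇·V = -3*x
At (1, -2, -1): -3.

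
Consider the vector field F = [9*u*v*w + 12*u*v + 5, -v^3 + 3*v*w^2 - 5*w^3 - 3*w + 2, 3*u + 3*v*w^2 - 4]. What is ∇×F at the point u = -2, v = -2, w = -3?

(129, 33, -30)

(∇×F)₁ = ∂F₃/∂v − ∂F₂/∂w = -6*v*w + 18*w^2 + 3
(∇×F)₂ = ∂F₁/∂w − ∂F₃/∂u = 9*u*v - 3
(∇×F)₃ = ∂F₂/∂u − ∂F₁/∂v = -9*u*w - 12*u
∇×F = (-6*v*w + 18*w^2 + 3, 9*u*v - 3, -9*u*w - 12*u)
At (-2, -2, -3): (129, 33, -30).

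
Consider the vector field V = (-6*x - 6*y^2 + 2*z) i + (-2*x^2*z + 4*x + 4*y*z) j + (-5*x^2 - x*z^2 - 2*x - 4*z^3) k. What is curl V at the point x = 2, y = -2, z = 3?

(∇×V)₁ = ∂V₃/∂y − ∂V₂/∂z = 2*x^2 - 4*y
(∇×V)₂ = ∂V₁/∂z − ∂V₃/∂x = 10*x + z^2 + 4
(∇×V)₃ = ∂V₂/∂x − ∂V₁/∂y = -4*x*z + 12*y + 4
∇×V = (2*x^2 - 4*y, 10*x + z^2 + 4, -4*x*z + 12*y + 4)
At (2, -2, 3): (16, 33, -44).

(16, 33, -44)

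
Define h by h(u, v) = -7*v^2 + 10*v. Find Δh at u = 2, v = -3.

∂²h/∂u² = 0
∂²h/∂v² = -14
∇²h = -14
At (2, -3): -14.

-14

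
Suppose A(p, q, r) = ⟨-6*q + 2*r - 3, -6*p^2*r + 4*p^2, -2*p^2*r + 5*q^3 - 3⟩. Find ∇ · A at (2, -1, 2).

∂A₁/∂p = 0
∂A₂/∂q = 0
∂A₃/∂r = -2*p^2
∇·A = -2*p^2
At (2, -1, 2): -8.

-8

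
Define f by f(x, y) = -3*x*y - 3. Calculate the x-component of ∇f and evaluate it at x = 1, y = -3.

9

(∇f)_1 = ∂f/∂x = -3*y
At (1, -3): 9.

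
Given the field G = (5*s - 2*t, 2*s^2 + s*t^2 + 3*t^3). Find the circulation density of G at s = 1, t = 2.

10

∂G₂/∂s = 4*s + t^2
∂G₁/∂t = -2
Scalar curl = 4*s + t^2 + 2
At (1, 2): 10.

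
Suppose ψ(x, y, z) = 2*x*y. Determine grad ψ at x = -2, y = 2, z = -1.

(4, -4, 0)

∂ψ/∂x = 2*y
∂ψ/∂y = 2*x
∂ψ/∂z = 0
∇ψ = (2*y, 2*x, 0)
At (-2, 2, -1): (4, -4, 0).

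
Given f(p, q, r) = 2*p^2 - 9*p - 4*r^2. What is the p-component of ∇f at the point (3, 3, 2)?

3

(∇f)_1 = ∂f/∂p = 4*p - 9
At (3, 3, 2): 3.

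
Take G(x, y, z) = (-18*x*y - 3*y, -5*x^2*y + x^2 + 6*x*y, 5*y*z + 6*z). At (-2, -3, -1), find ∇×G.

(∇×G)₁ = ∂G₃/∂y − ∂G₂/∂z = 5*z
(∇×G)₂ = ∂G₁/∂z − ∂G₃/∂x = 0
(∇×G)₃ = ∂G₂/∂x − ∂G₁/∂y = -10*x*y + 20*x + 6*y + 3
∇×G = (5*z, 0, -10*x*y + 20*x + 6*y + 3)
At (-2, -3, -1): (-5, 0, -115).

(-5, 0, -115)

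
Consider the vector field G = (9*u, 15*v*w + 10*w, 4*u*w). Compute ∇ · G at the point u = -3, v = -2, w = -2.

∂G₁/∂u = 9
∂G₂/∂v = 15*w
∂G₃/∂w = 4*u
∇·G = 4*u + 15*w + 9
At (-3, -2, -2): -33.

-33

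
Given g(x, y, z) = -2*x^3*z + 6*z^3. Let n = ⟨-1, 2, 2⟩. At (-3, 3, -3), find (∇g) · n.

∂g/∂x = -6*x^2*z
∂g/∂y = 0
∂g/∂z = -2*x^3 + 18*z^2
∇g at (-3, 3, -3) = (162, 0, 216)
∇g · n = (162)(-1) + (0)(2) + (216)(2) = 270

270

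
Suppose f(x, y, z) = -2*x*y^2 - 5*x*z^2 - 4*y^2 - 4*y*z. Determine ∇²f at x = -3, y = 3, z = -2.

∂²f/∂x² = 0
∂²f/∂y² = -4*(x + 2)
∂²f/∂z² = -10*x
∇²f = -14*x - 8
At (-3, 3, -2): 34.

34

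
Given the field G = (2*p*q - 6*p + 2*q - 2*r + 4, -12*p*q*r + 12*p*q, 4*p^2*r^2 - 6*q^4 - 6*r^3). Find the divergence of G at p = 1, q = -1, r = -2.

∂G₁/∂p = 2*q - 6
∂G₂/∂q = -12*p*r + 12*p
∂G₃/∂r = 8*p^2*r - 18*r^2
∇·G = 8*p^2*r - 12*p*r + 12*p + 2*q - 18*r^2 - 6
At (1, -1, -2): -60.

-60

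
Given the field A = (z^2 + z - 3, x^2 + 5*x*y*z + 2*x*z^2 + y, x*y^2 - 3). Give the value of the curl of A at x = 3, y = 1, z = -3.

(∇×A)₁ = ∂A₃/∂y − ∂A₂/∂z = -3*x*y - 4*x*z
(∇×A)₂ = ∂A₁/∂z − ∂A₃/∂x = -y^2 + 2*z + 1
(∇×A)₃ = ∂A₂/∂x − ∂A₁/∂y = 2*x + 5*y*z + 2*z^2
∇×A = (-3*x*y - 4*x*z, -y^2 + 2*z + 1, 2*x + 5*y*z + 2*z^2)
At (3, 1, -3): (27, -6, 9).

(27, -6, 9)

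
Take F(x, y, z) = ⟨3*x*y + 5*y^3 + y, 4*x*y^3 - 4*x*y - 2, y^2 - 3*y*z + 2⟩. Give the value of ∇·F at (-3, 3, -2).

∂F₁/∂x = 3*y
∂F₂/∂y = 12*x*y^2 - 4*x
∂F₃/∂z = -3*y
∇·F = 12*x*y^2 - 4*x
At (-3, 3, -2): -312.

-312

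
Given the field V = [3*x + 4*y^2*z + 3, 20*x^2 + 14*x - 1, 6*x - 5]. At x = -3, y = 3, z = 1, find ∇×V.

(0, 30, -130)

(∇×V)₁ = ∂V₃/∂y − ∂V₂/∂z = 0
(∇×V)₂ = ∂V₁/∂z − ∂V₃/∂x = 4*y^2 - 6
(∇×V)₃ = ∂V₂/∂x − ∂V₁/∂y = 40*x - 8*y*z + 14
∇×V = (0, 4*y^2 - 6, 40*x - 8*y*z + 14)
At (-3, 3, 1): (0, 30, -130).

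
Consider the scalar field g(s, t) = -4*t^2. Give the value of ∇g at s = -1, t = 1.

(0, -8)

∂g/∂s = 0
∂g/∂t = -8*t
∇g = (0, -8*t)
At (-1, 1): (0, -8).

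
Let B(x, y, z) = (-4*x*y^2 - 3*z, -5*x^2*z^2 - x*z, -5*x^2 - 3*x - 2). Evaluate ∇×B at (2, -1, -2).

(∇×B)₁ = ∂B₃/∂y − ∂B₂/∂z = 10*x^2*z + x
(∇×B)₂ = ∂B₁/∂z − ∂B₃/∂x = 10*x
(∇×B)₃ = ∂B₂/∂x − ∂B₁/∂y = 8*x*y - 10*x*z^2 - z
∇×B = (10*x^2*z + x, 10*x, 8*x*y - 10*x*z^2 - z)
At (2, -1, -2): (-78, 20, -94).

(-78, 20, -94)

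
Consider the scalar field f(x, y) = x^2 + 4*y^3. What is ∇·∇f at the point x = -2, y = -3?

∂²f/∂x² = 2
∂²f/∂y² = 24*y
∇²f = 24*y + 2
At (-2, -3): -70.

-70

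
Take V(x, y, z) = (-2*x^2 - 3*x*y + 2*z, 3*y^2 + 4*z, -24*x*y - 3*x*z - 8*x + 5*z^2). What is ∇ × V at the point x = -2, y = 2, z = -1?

(44, 55, -6)

(∇×V)₁ = ∂V₃/∂y − ∂V₂/∂z = -24*x - 4
(∇×V)₂ = ∂V₁/∂z − ∂V₃/∂x = 24*y + 3*z + 10
(∇×V)₃ = ∂V₂/∂x − ∂V₁/∂y = 3*x
∇×V = (-24*x - 4, 24*y + 3*z + 10, 3*x)
At (-2, 2, -1): (44, 55, -6).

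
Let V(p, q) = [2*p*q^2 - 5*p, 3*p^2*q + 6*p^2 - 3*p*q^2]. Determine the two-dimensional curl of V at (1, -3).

∂V₂/∂p = 6*p*q + 12*p - 3*q^2
∂V₁/∂q = 4*p*q
Scalar curl = 2*p*q + 12*p - 3*q^2
At (1, -3): -21.

-21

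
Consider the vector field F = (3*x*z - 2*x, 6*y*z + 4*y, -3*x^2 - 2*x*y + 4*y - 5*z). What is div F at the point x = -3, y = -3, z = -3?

∂F₁/∂x = 3*z - 2
∂F₂/∂y = 6*z + 4
∂F₃/∂z = -5
∇·F = 9*z - 3
At (-3, -3, -3): -30.

-30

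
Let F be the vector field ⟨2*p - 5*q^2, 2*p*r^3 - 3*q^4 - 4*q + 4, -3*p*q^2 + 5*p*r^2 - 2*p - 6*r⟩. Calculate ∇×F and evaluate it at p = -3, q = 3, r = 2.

(∇×F)₁ = ∂F₃/∂q − ∂F₂/∂r = -6*p*q - 6*p*r^2
(∇×F)₂ = ∂F₁/∂r − ∂F₃/∂p = 3*q^2 - 5*r^2 + 2
(∇×F)₃ = ∂F₂/∂p − ∂F₁/∂q = 10*q + 2*r^3
∇×F = (-6*p*q - 6*p*r^2, 3*q^2 - 5*r^2 + 2, 10*q + 2*r^3)
At (-3, 3, 2): (126, 9, 46).

(126, 9, 46)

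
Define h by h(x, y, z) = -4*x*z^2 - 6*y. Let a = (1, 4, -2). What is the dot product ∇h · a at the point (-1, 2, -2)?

-8

∂h/∂x = -4*z^2
∂h/∂y = -6
∂h/∂z = -8*x*z
∇h at (-1, 2, -2) = (-16, -6, -16)
∇h · a = (-16)(1) + (-6)(4) + (-16)(-2) = -8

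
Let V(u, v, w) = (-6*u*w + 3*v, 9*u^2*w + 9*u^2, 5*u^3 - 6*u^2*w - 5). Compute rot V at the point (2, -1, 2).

(-36, -24, 105)

(∇×V)₁ = ∂V₃/∂v − ∂V₂/∂w = -9*u^2
(∇×V)₂ = ∂V₁/∂w − ∂V₃/∂u = -15*u^2 + 12*u*w - 6*u
(∇×V)₃ = ∂V₂/∂u − ∂V₁/∂v = 18*u*w + 18*u - 3
∇×V = (-9*u^2, -15*u^2 + 12*u*w - 6*u, 18*u*w + 18*u - 3)
At (2, -1, 2): (-36, -24, 105).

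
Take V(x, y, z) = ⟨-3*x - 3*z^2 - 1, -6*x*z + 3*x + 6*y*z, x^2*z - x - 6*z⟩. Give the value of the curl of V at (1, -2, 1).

(18, -7, -3)

(∇×V)₁ = ∂V₃/∂y − ∂V₂/∂z = 6*x - 6*y
(∇×V)₂ = ∂V₁/∂z − ∂V₃/∂x = -2*x*z - 6*z + 1
(∇×V)₃ = ∂V₂/∂x − ∂V₁/∂y = -6*z + 3
∇×V = (6*x - 6*y, -2*x*z - 6*z + 1, -6*z + 3)
At (1, -2, 1): (18, -7, -3).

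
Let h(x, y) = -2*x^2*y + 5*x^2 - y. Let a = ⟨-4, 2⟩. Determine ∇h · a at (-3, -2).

∂h/∂x = -4*x*y + 10*x
∂h/∂y = -2*x^2 - 1
∇h at (-3, -2) = (-54, -19)
∇h · a = (-54)(-4) + (-19)(2) = 178

178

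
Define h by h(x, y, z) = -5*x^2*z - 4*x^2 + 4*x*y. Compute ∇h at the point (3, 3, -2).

∂h/∂x = -10*x*z - 8*x + 4*y
∂h/∂y = 4*x
∂h/∂z = -5*x^2
∇h = (-10*x*z - 8*x + 4*y, 4*x, -5*x^2)
At (3, 3, -2): (48, 12, -45).

(48, 12, -45)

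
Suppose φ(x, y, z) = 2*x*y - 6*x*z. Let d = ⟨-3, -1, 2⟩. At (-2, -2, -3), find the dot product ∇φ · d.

∂φ/∂x = 2*y - 6*z
∂φ/∂y = 2*x
∂φ/∂z = -6*x
∇φ at (-2, -2, -3) = (14, -4, 12)
∇φ · d = (14)(-3) + (-4)(-1) + (12)(2) = -14

-14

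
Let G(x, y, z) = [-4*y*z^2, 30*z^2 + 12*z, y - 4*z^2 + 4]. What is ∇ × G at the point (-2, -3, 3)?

(-191, 72, 36)

(∇×G)₁ = ∂G₃/∂y − ∂G₂/∂z = -60*z - 11
(∇×G)₂ = ∂G₁/∂z − ∂G₃/∂x = -8*y*z
(∇×G)₃ = ∂G₂/∂x − ∂G₁/∂y = 4*z^2
∇×G = (-60*z - 11, -8*y*z, 4*z^2)
At (-2, -3, 3): (-191, 72, 36).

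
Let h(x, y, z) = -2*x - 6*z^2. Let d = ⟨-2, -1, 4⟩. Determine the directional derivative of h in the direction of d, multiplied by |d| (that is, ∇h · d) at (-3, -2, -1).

∂h/∂x = -2
∂h/∂y = 0
∂h/∂z = -12*z
∇h at (-3, -2, -1) = (-2, 0, 12)
∇h · d = (-2)(-2) + (0)(-1) + (12)(4) = 52

52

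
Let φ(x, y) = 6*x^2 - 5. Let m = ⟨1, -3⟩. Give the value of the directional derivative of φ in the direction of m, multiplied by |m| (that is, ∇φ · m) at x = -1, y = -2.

-12

∂φ/∂x = 12*x
∂φ/∂y = 0
∇φ at (-1, -2) = (-12, 0)
∇φ · m = (-12)(1) + (0)(-3) = -12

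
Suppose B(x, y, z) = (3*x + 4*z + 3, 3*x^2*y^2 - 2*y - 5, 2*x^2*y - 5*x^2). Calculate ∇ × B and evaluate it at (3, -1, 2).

(∇×B)₁ = ∂B₃/∂y − ∂B₂/∂z = 2*x^2
(∇×B)₂ = ∂B₁/∂z − ∂B₃/∂x = -4*x*y + 10*x + 4
(∇×B)₃ = ∂B₂/∂x − ∂B₁/∂y = 6*x*y^2
∇×B = (2*x^2, -4*x*y + 10*x + 4, 6*x*y^2)
At (3, -1, 2): (18, 46, 18).

(18, 46, 18)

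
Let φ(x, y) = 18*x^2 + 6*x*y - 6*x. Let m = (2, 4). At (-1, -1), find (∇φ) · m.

∂φ/∂x = 36*x + 6*y - 6
∂φ/∂y = 6*x
∇φ at (-1, -1) = (-48, -6)
∇φ · m = (-48)(2) + (-6)(4) = -120

-120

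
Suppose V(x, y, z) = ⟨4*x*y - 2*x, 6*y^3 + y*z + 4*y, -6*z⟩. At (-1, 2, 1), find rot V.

(-2, 0, 4)

(∇×V)₁ = ∂V₃/∂y − ∂V₂/∂z = -y
(∇×V)₂ = ∂V₁/∂z − ∂V₃/∂x = 0
(∇×V)₃ = ∂V₂/∂x − ∂V₁/∂y = -4*x
∇×V = (-y, 0, -4*x)
At (-1, 2, 1): (-2, 0, 4).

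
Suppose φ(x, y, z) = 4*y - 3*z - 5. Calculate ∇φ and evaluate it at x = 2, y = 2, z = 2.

(0, 4, -3)

∂φ/∂x = 0
∂φ/∂y = 4
∂φ/∂z = -3
∇φ = (0, 4, -3)
At (2, 2, 2): (0, 4, -3).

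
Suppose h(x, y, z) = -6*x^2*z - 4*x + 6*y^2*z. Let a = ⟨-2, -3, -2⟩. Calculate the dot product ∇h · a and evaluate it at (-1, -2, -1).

∂h/∂x = -12*x*z - 4
∂h/∂y = 12*y*z
∂h/∂z = -6*x^2 + 6*y^2
∇h at (-1, -2, -1) = (-16, 24, 18)
∇h · a = (-16)(-2) + (24)(-3) + (18)(-2) = -76

-76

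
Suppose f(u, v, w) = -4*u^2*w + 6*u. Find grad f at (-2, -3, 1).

(22, 0, -16)

∂f/∂u = -8*u*w + 6
∂f/∂v = 0
∂f/∂w = -4*u^2
∇f = (-8*u*w + 6, 0, -4*u^2)
At (-2, -3, 1): (22, 0, -16).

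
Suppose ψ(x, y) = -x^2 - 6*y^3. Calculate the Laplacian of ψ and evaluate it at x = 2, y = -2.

∂²ψ/∂x² = -2
∂²ψ/∂y² = -36*y
∇²ψ = -36*y - 2
At (2, -2): 70.

70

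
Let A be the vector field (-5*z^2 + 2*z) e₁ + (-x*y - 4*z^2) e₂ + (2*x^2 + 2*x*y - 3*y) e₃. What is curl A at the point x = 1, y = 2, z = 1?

(7, -16, -2)

(∇×A)₁ = ∂A₃/∂y − ∂A₂/∂z = 2*x + 8*z - 3
(∇×A)₂ = ∂A₁/∂z − ∂A₃/∂x = -4*x - 2*y - 10*z + 2
(∇×A)₃ = ∂A₂/∂x − ∂A₁/∂y = -y
∇×A = (2*x + 8*z - 3, -4*x - 2*y - 10*z + 2, -y)
At (1, 2, 1): (7, -16, -2).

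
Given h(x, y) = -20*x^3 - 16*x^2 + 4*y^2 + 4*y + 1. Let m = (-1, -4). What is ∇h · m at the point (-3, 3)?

∂h/∂x = -60*x^2 - 32*x
∂h/∂y = 8*y + 4
∇h at (-3, 3) = (-444, 28)
∇h · m = (-444)(-1) + (28)(-4) = 332

332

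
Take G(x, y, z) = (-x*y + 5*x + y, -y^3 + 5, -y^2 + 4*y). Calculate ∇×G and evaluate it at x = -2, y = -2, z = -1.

(8, 0, -3)

(∇×G)₁ = ∂G₃/∂y − ∂G₂/∂z = -2*y + 4
(∇×G)₂ = ∂G₁/∂z − ∂G₃/∂x = 0
(∇×G)₃ = ∂G₂/∂x − ∂G₁/∂y = x - 1
∇×G = (-2*y + 4, 0, x - 1)
At (-2, -2, -1): (8, 0, -3).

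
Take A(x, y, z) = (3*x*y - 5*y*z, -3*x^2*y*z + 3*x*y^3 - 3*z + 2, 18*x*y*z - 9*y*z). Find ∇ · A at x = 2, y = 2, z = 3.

96

∂A₁/∂x = 3*y
∂A₂/∂y = -3*x^2*z + 9*x*y^2
∂A₃/∂z = 18*x*y - 9*y
∇·A = -3*x^2*z + 9*x*y^2 + 18*x*y - 6*y
At (2, 2, 3): 96.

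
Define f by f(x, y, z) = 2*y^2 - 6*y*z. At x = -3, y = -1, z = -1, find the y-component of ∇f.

(∇f)_2 = ∂f/∂y = 4*y - 6*z
At (-3, -1, -1): 2.

2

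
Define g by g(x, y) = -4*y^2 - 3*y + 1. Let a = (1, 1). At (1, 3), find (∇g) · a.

-27

∂g/∂x = 0
∂g/∂y = -8*y - 3
∇g at (1, 3) = (0, -27)
∇g · a = (0)(1) + (-27)(1) = -27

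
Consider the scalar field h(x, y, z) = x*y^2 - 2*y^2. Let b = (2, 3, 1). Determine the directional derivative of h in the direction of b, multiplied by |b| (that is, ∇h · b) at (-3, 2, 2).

-52

∂h/∂x = y^2
∂h/∂y = 2*x*y - 4*y
∂h/∂z = 0
∇h at (-3, 2, 2) = (4, -20, 0)
∇h · b = (4)(2) + (-20)(3) + (0)(1) = -52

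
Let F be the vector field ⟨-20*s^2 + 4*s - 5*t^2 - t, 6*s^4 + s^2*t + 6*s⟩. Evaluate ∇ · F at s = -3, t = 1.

133

∂F₁/∂s = -40*s + 4
∂F₂/∂t = s^2
∇·F = s^2 - 40*s + 4
At (-3, 1): 133.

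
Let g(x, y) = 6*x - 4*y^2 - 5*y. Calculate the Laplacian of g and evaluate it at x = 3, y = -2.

∂²g/∂x² = 0
∂²g/∂y² = -8
∇²g = -8
At (3, -2): -8.

-8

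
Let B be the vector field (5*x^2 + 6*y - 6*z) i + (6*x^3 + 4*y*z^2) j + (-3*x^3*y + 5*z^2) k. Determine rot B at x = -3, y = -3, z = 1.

(∇×B)₁ = ∂B₃/∂y − ∂B₂/∂z = -3*x^3 - 8*y*z
(∇×B)₂ = ∂B₁/∂z − ∂B₃/∂x = 9*x^2*y - 6
(∇×B)₃ = ∂B₂/∂x − ∂B₁/∂y = 18*x^2 - 6
∇×B = (-3*x^3 - 8*y*z, 9*x^2*y - 6, 18*x^2 - 6)
At (-3, -3, 1): (105, -249, 156).

(105, -249, 156)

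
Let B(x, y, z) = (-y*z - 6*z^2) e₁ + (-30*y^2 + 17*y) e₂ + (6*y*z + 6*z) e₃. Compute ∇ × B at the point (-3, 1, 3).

(18, -37, 3)

(∇×B)₁ = ∂B₃/∂y − ∂B₂/∂z = 6*z
(∇×B)₂ = ∂B₁/∂z − ∂B₃/∂x = -y - 12*z
(∇×B)₃ = ∂B₂/∂x − ∂B₁/∂y = z
∇×B = (6*z, -y - 12*z, z)
At (-3, 1, 3): (18, -37, 3).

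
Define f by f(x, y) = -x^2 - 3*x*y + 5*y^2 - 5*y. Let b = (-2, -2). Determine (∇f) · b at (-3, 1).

-34

∂f/∂x = -2*x - 3*y
∂f/∂y = -3*x + 10*y - 5
∇f at (-3, 1) = (3, 14)
∇f · b = (3)(-2) + (14)(-2) = -34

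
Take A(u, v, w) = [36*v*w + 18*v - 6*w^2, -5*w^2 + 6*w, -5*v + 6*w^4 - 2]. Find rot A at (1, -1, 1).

(∇×A)₁ = ∂A₃/∂v − ∂A₂/∂w = 10*w - 11
(∇×A)₂ = ∂A₁/∂w − ∂A₃/∂u = 36*v - 12*w
(∇×A)₃ = ∂A₂/∂u − ∂A₁/∂v = -36*w - 18
∇×A = (10*w - 11, 36*v - 12*w, -36*w - 18)
At (1, -1, 1): (-1, -48, -54).

(-1, -48, -54)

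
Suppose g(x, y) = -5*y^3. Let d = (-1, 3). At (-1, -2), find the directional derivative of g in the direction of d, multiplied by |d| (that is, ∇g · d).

∂g/∂x = 0
∂g/∂y = -15*y^2
∇g at (-1, -2) = (0, -60)
∇g · d = (0)(-1) + (-60)(3) = -180

-180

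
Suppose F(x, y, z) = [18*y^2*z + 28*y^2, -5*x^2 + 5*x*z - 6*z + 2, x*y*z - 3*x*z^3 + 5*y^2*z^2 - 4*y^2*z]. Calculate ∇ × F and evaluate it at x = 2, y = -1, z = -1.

(∇×F)₁ = ∂F₃/∂y − ∂F₂/∂z = x*z - 5*x + 10*y*z^2 - 8*y*z + 6
(∇×F)₂ = ∂F₁/∂z − ∂F₃/∂x = 18*y^2 - y*z + 3*z^3
(∇×F)₃ = ∂F₂/∂x − ∂F₁/∂y = -10*x - 36*y*z - 56*y + 5*z
∇×F = (x*z - 5*x + 10*y*z^2 - 8*y*z + 6, 18*y^2 - y*z + 3*z^3, -10*x - 36*y*z - 56*y + 5*z)
At (2, -1, -1): (-24, 14, -5).

(-24, 14, -5)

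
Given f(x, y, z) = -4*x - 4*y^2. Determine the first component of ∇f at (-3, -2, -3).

(∇f)_1 = ∂f/∂x = -4
At (-3, -2, -3): -4.

-4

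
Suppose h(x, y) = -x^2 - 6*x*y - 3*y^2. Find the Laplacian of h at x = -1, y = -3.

-8

∂²h/∂x² = -2
∂²h/∂y² = -6
∇²h = -8
At (-1, -3): -8.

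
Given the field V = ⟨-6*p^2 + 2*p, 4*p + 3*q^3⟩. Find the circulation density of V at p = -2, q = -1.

4

∂V₂/∂p = 4
∂V₁/∂q = 0
Scalar curl = 4
At (-2, -1): 4.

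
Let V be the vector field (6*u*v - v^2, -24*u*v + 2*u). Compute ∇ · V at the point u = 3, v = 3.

-54

∂V₁/∂u = 6*v
∂V₂/∂v = -24*u
∇·V = -24*u + 6*v
At (3, 3): -54.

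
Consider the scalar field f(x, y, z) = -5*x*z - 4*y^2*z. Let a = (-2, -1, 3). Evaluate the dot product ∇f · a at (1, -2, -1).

∂f/∂x = -5*z
∂f/∂y = -8*y*z
∂f/∂z = -5*x - 4*y^2
∇f at (1, -2, -1) = (5, -16, -21)
∇f · a = (5)(-2) + (-16)(-1) + (-21)(3) = -57

-57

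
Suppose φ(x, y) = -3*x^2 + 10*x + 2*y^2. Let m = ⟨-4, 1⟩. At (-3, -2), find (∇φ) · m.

-120

∂φ/∂x = -6*x + 10
∂φ/∂y = 4*y
∇φ at (-3, -2) = (28, -8)
∇φ · m = (28)(-4) + (-8)(1) = -120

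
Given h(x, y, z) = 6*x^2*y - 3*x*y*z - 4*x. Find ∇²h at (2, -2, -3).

-24

∂²h/∂x² = 12*y
∂²h/∂y² = 0
∂²h/∂z² = 0
∇²h = 12*y
At (2, -2, -3): -24.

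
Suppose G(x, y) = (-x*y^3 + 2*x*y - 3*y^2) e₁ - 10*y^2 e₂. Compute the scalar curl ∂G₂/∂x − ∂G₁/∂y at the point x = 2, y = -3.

32

∂G₂/∂x = 0
∂G₁/∂y = -3*x*y^2 + 2*x - 6*y
Scalar curl = 3*x*y^2 - 2*x + 6*y
At (2, -3): 32.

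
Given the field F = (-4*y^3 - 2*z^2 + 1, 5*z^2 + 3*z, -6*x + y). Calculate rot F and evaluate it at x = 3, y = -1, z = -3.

(∇×F)₁ = ∂F₃/∂y − ∂F₂/∂z = -10*z - 2
(∇×F)₂ = ∂F₁/∂z − ∂F₃/∂x = -4*z + 6
(∇×F)₃ = ∂F₂/∂x − ∂F₁/∂y = 12*y^2
∇×F = (-10*z - 2, -4*z + 6, 12*y^2)
At (3, -1, -3): (28, 18, 12).

(28, 18, 12)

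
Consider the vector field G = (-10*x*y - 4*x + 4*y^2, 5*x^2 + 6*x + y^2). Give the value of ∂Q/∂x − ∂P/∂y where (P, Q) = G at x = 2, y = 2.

∂G₂/∂x = 10*x + 6
∂G₁/∂y = -10*x + 8*y
Scalar curl = 20*x - 8*y + 6
At (2, 2): 30.

30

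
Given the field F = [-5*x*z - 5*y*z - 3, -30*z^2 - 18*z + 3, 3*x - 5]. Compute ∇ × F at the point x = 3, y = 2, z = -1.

(∇×F)₁ = ∂F₃/∂y − ∂F₂/∂z = 60*z + 18
(∇×F)₂ = ∂F₁/∂z − ∂F₃/∂x = -5*x - 5*y - 3
(∇×F)₃ = ∂F₂/∂x − ∂F₁/∂y = 5*z
∇×F = (60*z + 18, -5*x - 5*y - 3, 5*z)
At (3, 2, -1): (-42, -28, -5).

(-42, -28, -5)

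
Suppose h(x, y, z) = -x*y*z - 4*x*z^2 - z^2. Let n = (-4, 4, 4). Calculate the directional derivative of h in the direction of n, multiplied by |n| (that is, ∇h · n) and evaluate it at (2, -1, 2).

-96

∂h/∂x = -y*z - 4*z^2
∂h/∂y = -x*z
∂h/∂z = -x*y - 8*x*z - 2*z
∇h at (2, -1, 2) = (-14, -4, -34)
∇h · n = (-14)(-4) + (-4)(4) + (-34)(4) = -96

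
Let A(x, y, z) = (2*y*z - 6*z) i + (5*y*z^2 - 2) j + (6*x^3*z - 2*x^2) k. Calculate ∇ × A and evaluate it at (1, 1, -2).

(20, 36, 4)

(∇×A)₁ = ∂A₃/∂y − ∂A₂/∂z = -10*y*z
(∇×A)₂ = ∂A₁/∂z − ∂A₃/∂x = -18*x^2*z + 4*x + 2*y - 6
(∇×A)₃ = ∂A₂/∂x − ∂A₁/∂y = -2*z
∇×A = (-10*y*z, -18*x^2*z + 4*x + 2*y - 6, -2*z)
At (1, 1, -2): (20, 36, 4).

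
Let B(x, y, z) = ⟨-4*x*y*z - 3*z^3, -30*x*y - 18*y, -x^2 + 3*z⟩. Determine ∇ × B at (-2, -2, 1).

(0, -29, 52)

(∇×B)₁ = ∂B₃/∂y − ∂B₂/∂z = 0
(∇×B)₂ = ∂B₁/∂z − ∂B₃/∂x = -4*x*y + 2*x - 9*z^2
(∇×B)₃ = ∂B₂/∂x − ∂B₁/∂y = 4*x*z - 30*y
∇×B = (0, -4*x*y + 2*x - 9*z^2, 4*x*z - 30*y)
At (-2, -2, 1): (0, -29, 52).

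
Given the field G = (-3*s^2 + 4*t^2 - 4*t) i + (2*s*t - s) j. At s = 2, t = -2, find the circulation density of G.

15

∂G₂/∂s = 2*t - 1
∂G₁/∂t = 8*t - 4
Scalar curl = -6*t + 3
At (2, -2): 15.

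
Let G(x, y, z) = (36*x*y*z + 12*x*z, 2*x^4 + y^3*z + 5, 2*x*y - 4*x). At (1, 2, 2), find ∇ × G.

(∇×G)₁ = ∂G₃/∂y − ∂G₂/∂z = 2*x - y^3
(∇×G)₂ = ∂G₁/∂z − ∂G₃/∂x = 36*x*y + 12*x - 2*y + 4
(∇×G)₃ = ∂G₂/∂x − ∂G₁/∂y = 8*x^3 - 36*x*z
∇×G = (2*x - y^3, 36*x*y + 12*x - 2*y + 4, 8*x^3 - 36*x*z)
At (1, 2, 2): (-6, 84, -64).

(-6, 84, -64)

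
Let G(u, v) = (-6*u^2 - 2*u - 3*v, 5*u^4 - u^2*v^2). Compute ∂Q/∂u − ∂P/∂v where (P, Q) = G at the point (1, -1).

∂G₂/∂u = 20*u^3 - 2*u*v^2
∂G₁/∂v = -3
Scalar curl = 20*u^3 - 2*u*v^2 + 3
At (1, -1): 21.

21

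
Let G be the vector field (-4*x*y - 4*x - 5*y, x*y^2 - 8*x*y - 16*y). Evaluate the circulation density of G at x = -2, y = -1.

6

∂G₂/∂x = y^2 - 8*y
∂G₁/∂y = -4*x - 5
Scalar curl = 4*x + y^2 - 8*y + 5
At (-2, -1): 6.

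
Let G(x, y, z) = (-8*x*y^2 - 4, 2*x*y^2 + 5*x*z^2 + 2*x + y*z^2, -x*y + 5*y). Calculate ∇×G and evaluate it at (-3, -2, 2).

(76, -2, 126)

(∇×G)₁ = ∂G₃/∂y − ∂G₂/∂z = -10*x*z - x - 2*y*z + 5
(∇×G)₂ = ∂G₁/∂z − ∂G₃/∂x = y
(∇×G)₃ = ∂G₂/∂x − ∂G₁/∂y = 16*x*y + 2*y^2 + 5*z^2 + 2
∇×G = (-10*x*z - x - 2*y*z + 5, y, 16*x*y + 2*y^2 + 5*z^2 + 2)
At (-3, -2, 2): (76, -2, 126).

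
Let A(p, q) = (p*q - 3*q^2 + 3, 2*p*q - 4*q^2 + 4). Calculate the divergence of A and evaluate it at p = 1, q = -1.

∂A₁/∂p = q
∂A₂/∂q = 2*p - 8*q
∇·A = 2*p - 7*q
At (1, -1): 9.

9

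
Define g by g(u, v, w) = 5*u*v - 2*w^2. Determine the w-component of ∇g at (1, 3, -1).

4

(∇g)_3 = ∂g/∂w = -4*w
At (1, 3, -1): 4.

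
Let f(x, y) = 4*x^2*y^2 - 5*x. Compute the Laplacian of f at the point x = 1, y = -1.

∂²f/∂x² = 8*y^2
∂²f/∂y² = 8*x^2
∇²f = 8*x^2 + 8*y^2
At (1, -1): 16.

16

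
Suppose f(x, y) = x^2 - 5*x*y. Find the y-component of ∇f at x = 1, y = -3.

-5

(∇f)_2 = ∂f/∂y = -5*x
At (1, -3): -5.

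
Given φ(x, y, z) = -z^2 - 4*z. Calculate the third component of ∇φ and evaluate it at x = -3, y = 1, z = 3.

(∇φ)_3 = ∂φ/∂z = -2*z - 4
At (-3, 1, 3): -10.

-10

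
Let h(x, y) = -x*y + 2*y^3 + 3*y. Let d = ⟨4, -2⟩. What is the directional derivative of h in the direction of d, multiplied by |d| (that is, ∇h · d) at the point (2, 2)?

∂h/∂x = -y
∂h/∂y = -x + 6*y^2 + 3
∇h at (2, 2) = (-2, 25)
∇h · d = (-2)(4) + (25)(-2) = -58

-58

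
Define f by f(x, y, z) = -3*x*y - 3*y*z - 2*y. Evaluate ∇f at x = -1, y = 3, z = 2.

∂f/∂x = -3*y
∂f/∂y = -3*x - 3*z - 2
∂f/∂z = -3*y
∇f = (-3*y, -3*x - 3*z - 2, -3*y)
At (-1, 3, 2): (-9, -5, -9).

(-9, -5, -9)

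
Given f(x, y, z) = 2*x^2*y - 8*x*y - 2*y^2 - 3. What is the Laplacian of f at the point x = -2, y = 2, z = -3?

4

∂²f/∂x² = 4*y
∂²f/∂y² = -4
∂²f/∂z² = 0
∇²f = 4*y - 4
At (-2, 2, -3): 4.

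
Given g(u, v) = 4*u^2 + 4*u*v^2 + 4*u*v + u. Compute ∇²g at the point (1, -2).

∂²g/∂u² = 8
∂²g/∂v² = 8*u
∇²g = 8*u + 8
At (1, -2): 16.

16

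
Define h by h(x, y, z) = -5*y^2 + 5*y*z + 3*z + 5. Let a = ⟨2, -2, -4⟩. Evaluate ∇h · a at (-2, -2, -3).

∂h/∂x = 0
∂h/∂y = -10*y + 5*z
∂h/∂z = 5*y + 3
∇h at (-2, -2, -3) = (0, 5, -7)
∇h · a = (0)(2) + (5)(-2) + (-7)(-4) = 18

18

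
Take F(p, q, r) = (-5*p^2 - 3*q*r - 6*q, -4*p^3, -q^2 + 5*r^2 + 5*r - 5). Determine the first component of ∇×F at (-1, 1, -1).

(∇×F)_1 = ∂F₃/∂q − ∂F₂/∂r
= -2*q − (0)
= -2*q
At (-1, 1, -1): -2.

-2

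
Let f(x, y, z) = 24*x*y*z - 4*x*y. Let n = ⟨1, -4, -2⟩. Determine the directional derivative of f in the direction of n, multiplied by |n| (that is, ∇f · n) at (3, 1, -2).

428

∂f/∂x = 24*y*z - 4*y
∂f/∂y = 24*x*z - 4*x
∂f/∂z = 24*x*y
∇f at (3, 1, -2) = (-52, -156, 72)
∇f · n = (-52)(1) + (-156)(-4) + (72)(-2) = 428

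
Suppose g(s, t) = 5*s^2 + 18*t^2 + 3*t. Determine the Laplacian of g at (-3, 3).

46

∂²g/∂s² = 10
∂²g/∂t² = 36
∇²g = 46
At (-3, 3): 46.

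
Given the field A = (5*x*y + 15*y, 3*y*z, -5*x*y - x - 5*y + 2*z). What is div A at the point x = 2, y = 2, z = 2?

18

∂A₁/∂x = 5*y
∂A₂/∂y = 3*z
∂A₃/∂z = 2
∇·A = 5*y + 3*z + 2
At (2, 2, 2): 18.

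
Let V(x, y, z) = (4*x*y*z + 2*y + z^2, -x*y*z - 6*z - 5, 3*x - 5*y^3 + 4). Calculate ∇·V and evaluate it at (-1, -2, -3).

21

∂V₁/∂x = 4*y*z
∂V₂/∂y = -x*z
∂V₃/∂z = 0
∇·V = -x*z + 4*y*z
At (-1, -2, -3): 21.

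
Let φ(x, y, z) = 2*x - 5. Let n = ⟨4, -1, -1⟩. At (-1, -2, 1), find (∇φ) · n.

8

∂φ/∂x = 2
∂φ/∂y = 0
∂φ/∂z = 0
∇φ at (-1, -2, 1) = (2, 0, 0)
∇φ · n = (2)(4) + (0)(-1) + (0)(-1) = 8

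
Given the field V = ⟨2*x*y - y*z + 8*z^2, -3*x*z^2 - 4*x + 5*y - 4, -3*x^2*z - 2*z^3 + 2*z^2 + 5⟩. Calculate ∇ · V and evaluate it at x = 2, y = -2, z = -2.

∂V₁/∂x = 2*y
∂V₂/∂y = 5
∂V₃/∂z = -3*x^2 - 6*z^2 + 4*z
∇·V = -3*x^2 + 2*y - 6*z^2 + 4*z + 5
At (2, -2, -2): -43.

-43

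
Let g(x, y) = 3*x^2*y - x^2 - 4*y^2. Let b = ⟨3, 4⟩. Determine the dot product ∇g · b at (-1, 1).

∂g/∂x = 6*x*y - 2*x
∂g/∂y = 3*x^2 - 8*y
∇g at (-1, 1) = (-4, -5)
∇g · b = (-4)(3) + (-5)(4) = -32

-32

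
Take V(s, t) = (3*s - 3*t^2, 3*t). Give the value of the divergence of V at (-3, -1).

∂V₁/∂s = 3
∂V₂/∂t = 3
∇·V = 6
At (-3, -1): 6.

6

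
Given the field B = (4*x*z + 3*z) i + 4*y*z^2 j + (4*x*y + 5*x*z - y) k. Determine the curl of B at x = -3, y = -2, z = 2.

(∇×B)₁ = ∂B₃/∂y − ∂B₂/∂z = 4*x - 8*y*z - 1
(∇×B)₂ = ∂B₁/∂z − ∂B₃/∂x = 4*x - 4*y - 5*z + 3
(∇×B)₃ = ∂B₂/∂x − ∂B₁/∂y = 0
∇×B = (4*x - 8*y*z - 1, 4*x - 4*y - 5*z + 3, 0)
At (-3, -2, 2): (19, -11, 0).

(19, -11, 0)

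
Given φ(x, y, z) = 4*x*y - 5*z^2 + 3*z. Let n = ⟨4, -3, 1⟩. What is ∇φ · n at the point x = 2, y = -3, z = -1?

∂φ/∂x = 4*y
∂φ/∂y = 4*x
∂φ/∂z = -10*z + 3
∇φ at (2, -3, -1) = (-12, 8, 13)
∇φ · n = (-12)(4) + (8)(-3) + (13)(1) = -59

-59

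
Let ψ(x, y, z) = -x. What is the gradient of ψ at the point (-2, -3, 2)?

(-1, 0, 0)

∂ψ/∂x = -1
∂ψ/∂y = 0
∂ψ/∂z = 0
∇ψ = (-1, 0, 0)
At (-2, -3, 2): (-1, 0, 0).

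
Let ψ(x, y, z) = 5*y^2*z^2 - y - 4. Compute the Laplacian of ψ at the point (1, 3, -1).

∂²ψ/∂x² = 0
∂²ψ/∂y² = 10*z^2
∂²ψ/∂z² = 10*y^2
∇²ψ = 10*y^2 + 10*z^2
At (1, 3, -1): 100.

100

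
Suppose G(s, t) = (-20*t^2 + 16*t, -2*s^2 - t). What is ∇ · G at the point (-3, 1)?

∂G₁/∂s = 0
∂G₂/∂t = -1
∇·G = -1
At (-3, 1): -1.

-1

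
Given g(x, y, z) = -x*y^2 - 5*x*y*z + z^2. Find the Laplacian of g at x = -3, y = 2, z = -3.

8

∂²g/∂x² = 0
∂²g/∂y² = -2*x
∂²g/∂z² = 2
∇²g = -2*x + 2
At (-3, 2, -3): 8.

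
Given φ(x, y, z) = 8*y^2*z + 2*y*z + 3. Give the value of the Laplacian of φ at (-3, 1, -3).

-48

∂²φ/∂x² = 0
∂²φ/∂y² = 16*z
∂²φ/∂z² = 0
∇²φ = 16*z
At (-3, 1, -3): -48.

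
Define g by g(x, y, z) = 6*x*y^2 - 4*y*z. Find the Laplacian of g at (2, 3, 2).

24

∂²g/∂x² = 0
∂²g/∂y² = 12*x
∂²g/∂z² = 0
∇²g = 12*x
At (2, 3, 2): 24.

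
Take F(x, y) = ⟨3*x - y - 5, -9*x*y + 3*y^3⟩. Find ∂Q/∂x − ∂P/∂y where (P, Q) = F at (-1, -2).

∂F₂/∂x = -9*y
∂F₁/∂y = -1
Scalar curl = -9*y + 1
At (-1, -2): 19.

19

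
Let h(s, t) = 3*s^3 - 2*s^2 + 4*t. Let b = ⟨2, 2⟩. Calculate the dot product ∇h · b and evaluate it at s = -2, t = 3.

96

∂h/∂s = 9*s^2 - 4*s
∂h/∂t = 4
∇h at (-2, 3) = (44, 4)
∇h · b = (44)(2) + (4)(2) = 96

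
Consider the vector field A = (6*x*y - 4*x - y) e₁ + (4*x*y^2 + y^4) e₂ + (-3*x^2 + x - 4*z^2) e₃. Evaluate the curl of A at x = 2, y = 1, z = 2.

(∇×A)₁ = ∂A₃/∂y − ∂A₂/∂z = 0
(∇×A)₂ = ∂A₁/∂z − ∂A₃/∂x = 6*x - 1
(∇×A)₃ = ∂A₂/∂x − ∂A₁/∂y = -6*x + 4*y^2 + 1
∇×A = (0, 6*x - 1, -6*x + 4*y^2 + 1)
At (2, 1, 2): (0, 11, -7).

(0, 11, -7)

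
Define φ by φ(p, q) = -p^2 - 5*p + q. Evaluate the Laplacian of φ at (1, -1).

-2

∂²φ/∂p² = -2
∂²φ/∂q² = 0
∇²φ = -2
At (1, -1): -2.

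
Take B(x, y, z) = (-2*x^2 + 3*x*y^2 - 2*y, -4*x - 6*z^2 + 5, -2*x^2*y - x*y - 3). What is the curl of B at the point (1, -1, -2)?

(∇×B)₁ = ∂B₃/∂y − ∂B₂/∂z = -2*x^2 - x + 12*z
(∇×B)₂ = ∂B₁/∂z − ∂B₃/∂x = 4*x*y + y
(∇×B)₃ = ∂B₂/∂x − ∂B₁/∂y = -6*x*y - 2
∇×B = (-2*x^2 - x + 12*z, 4*x*y + y, -6*x*y - 2)
At (1, -1, -2): (-27, -5, 4).

(-27, -5, 4)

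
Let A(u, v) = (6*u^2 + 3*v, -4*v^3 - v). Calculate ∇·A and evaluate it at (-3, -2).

∂A₁/∂u = 12*u
∂A₂/∂v = -12*v^2 - 1
∇·A = 12*u - 12*v^2 - 1
At (-3, -2): -85.

-85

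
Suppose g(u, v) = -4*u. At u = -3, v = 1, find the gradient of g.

∂g/∂u = -4
∂g/∂v = 0
∇g = (-4, 0)
At (-3, 1): (-4, 0).

(-4, 0)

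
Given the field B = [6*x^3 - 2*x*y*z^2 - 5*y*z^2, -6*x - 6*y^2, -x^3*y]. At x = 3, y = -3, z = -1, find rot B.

(-27, -147, 5)

(∇×B)₁ = ∂B₃/∂y − ∂B₂/∂z = -x^3
(∇×B)₂ = ∂B₁/∂z − ∂B₃/∂x = 3*x^2*y - 4*x*y*z - 10*y*z
(∇×B)₃ = ∂B₂/∂x − ∂B₁/∂y = 2*x*z^2 + 5*z^2 - 6
∇×B = (-x^3, 3*x^2*y - 4*x*y*z - 10*y*z, 2*x*z^2 + 5*z^2 - 6)
At (3, -3, -1): (-27, -147, 5).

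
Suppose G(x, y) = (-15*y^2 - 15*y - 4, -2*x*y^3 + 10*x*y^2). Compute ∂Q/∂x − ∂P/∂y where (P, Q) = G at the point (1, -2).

∂G₂/∂x = -2*y^3 + 10*y^2
∂G₁/∂y = -30*y - 15
Scalar curl = -2*y^3 + 10*y^2 + 30*y + 15
At (1, -2): 11.

11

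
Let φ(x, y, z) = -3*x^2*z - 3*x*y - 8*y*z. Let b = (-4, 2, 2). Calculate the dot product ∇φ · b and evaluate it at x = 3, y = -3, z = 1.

∂φ/∂x = -6*x*z - 3*y
∂φ/∂y = -3*x - 8*z
∂φ/∂z = -3*x^2 - 8*y
∇φ at (3, -3, 1) = (-9, -17, -3)
∇φ · b = (-9)(-4) + (-17)(2) + (-3)(2) = -4

-4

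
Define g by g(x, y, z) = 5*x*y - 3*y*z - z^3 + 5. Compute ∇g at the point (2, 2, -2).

(10, 16, -18)

∂g/∂x = 5*y
∂g/∂y = 5*x - 3*z
∂g/∂z = -3*y - 3*z^2
∇g = (5*y, 5*x - 3*z, -3*y - 3*z^2)
At (2, 2, -2): (10, 16, -18).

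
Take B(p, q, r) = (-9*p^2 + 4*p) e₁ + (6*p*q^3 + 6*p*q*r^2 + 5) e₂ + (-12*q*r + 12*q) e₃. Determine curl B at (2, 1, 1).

(-24, 0, 12)

(∇×B)₁ = ∂B₃/∂q − ∂B₂/∂r = -12*p*q*r - 12*r + 12
(∇×B)₂ = ∂B₁/∂r − ∂B₃/∂p = 0
(∇×B)₃ = ∂B₂/∂p − ∂B₁/∂q = 6*q^3 + 6*q*r^2
∇×B = (-12*p*q*r - 12*r + 12, 0, 6*q^3 + 6*q*r^2)
At (2, 1, 1): (-24, 0, 12).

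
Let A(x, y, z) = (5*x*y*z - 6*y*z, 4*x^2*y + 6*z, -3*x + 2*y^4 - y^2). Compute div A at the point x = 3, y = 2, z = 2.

∂A₁/∂x = 5*y*z
∂A₂/∂y = 4*x^2
∂A₃/∂z = 0
∇·A = 4*x^2 + 5*y*z
At (3, 2, 2): 56.

56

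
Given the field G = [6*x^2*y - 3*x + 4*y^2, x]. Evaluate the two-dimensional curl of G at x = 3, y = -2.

-37

∂G₂/∂x = 1
∂G₁/∂y = 6*x^2 + 8*y
Scalar curl = -6*x^2 - 8*y + 1
At (3, -2): -37.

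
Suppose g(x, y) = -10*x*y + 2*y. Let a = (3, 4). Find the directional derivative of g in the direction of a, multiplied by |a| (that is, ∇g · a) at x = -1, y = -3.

∂g/∂x = -10*y
∂g/∂y = -10*x + 2
∇g at (-1, -3) = (30, 12)
∇g · a = (30)(3) + (12)(4) = 138

138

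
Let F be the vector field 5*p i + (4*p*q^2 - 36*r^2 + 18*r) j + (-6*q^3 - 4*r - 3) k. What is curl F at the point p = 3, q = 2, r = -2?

(∇×F)₁ = ∂F₃/∂q − ∂F₂/∂r = -18*q^2 + 72*r - 18
(∇×F)₂ = ∂F₁/∂r − ∂F₃/∂p = 0
(∇×F)₃ = ∂F₂/∂p − ∂F₁/∂q = 4*q^2
∇×F = (-18*q^2 + 72*r - 18, 0, 4*q^2)
At (3, 2, -2): (-234, 0, 16).

(-234, 0, 16)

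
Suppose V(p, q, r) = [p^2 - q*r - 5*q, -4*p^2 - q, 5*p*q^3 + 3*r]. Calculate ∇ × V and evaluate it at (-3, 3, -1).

(-405, -138, 28)

(∇×V)₁ = ∂V₃/∂q − ∂V₂/∂r = 15*p*q^2
(∇×V)₂ = ∂V₁/∂r − ∂V₃/∂p = -5*q^3 - q
(∇×V)₃ = ∂V₂/∂p − ∂V₁/∂q = -8*p + r + 5
∇×V = (15*p*q^2, -5*q^3 - q, -8*p + r + 5)
At (-3, 3, -1): (-405, -138, 28).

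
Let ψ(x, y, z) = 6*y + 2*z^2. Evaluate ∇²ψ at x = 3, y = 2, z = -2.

4

∂²ψ/∂x² = 0
∂²ψ/∂y² = 0
∂²ψ/∂z² = 4
∇²ψ = 4
At (3, 2, -2): 4.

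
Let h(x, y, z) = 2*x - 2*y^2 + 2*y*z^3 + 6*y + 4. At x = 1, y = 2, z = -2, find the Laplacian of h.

-52

∂²h/∂x² = 0
∂²h/∂y² = -4
∂²h/∂z² = 12*y*z
∇²h = 12*y*z - 4
At (1, 2, -2): -52.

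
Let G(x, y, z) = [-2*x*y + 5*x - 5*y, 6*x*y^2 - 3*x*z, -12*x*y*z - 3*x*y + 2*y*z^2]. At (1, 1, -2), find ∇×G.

(∇×G)₁ = ∂G₃/∂y − ∂G₂/∂z = -12*x*z + 2*z^2
(∇×G)₂ = ∂G₁/∂z − ∂G₃/∂x = 12*y*z + 3*y
(∇×G)₃ = ∂G₂/∂x − ∂G₁/∂y = 2*x + 6*y^2 - 3*z + 5
∇×G = (-12*x*z + 2*z^2, 12*y*z + 3*y, 2*x + 6*y^2 - 3*z + 5)
At (1, 1, -2): (32, -21, 19).

(32, -21, 19)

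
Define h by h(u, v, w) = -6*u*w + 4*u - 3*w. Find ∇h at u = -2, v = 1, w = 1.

(-2, 0, 9)

∂h/∂u = -6*w + 4
∂h/∂v = 0
∂h/∂w = -6*u - 3
∇h = (-6*w + 4, 0, -6*u - 3)
At (-2, 1, 1): (-2, 0, 9).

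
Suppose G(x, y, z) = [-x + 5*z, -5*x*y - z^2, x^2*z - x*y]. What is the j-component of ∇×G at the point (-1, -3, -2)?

(∇×G)_2 = ∂G₁/∂z − ∂G₃/∂x
= 5 − (2*x*z - y)
= -2*x*z + y + 5
At (-1, -3, -2): -2.

-2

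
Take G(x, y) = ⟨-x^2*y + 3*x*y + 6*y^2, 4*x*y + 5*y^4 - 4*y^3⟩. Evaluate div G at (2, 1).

∂G₁/∂x = -2*x*y + 3*y
∂G₂/∂y = 4*x + 20*y^3 - 12*y^2
∇·G = -2*x*y + 4*x + 20*y^3 - 12*y^2 + 3*y
At (2, 1): 15.

15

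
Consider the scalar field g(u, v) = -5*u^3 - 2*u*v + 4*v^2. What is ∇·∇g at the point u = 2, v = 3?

∂²g/∂u² = -30*u
∂²g/∂v² = 8
∇²g = -30*u + 8
At (2, 3): -52.

-52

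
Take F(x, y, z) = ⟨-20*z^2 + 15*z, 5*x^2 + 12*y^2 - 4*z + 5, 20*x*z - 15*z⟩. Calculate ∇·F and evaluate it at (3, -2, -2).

∂F₁/∂x = 0
∂F₂/∂y = 24*y
∂F₃/∂z = 20*x - 15
∇·F = 20*x + 24*y - 15
At (3, -2, -2): -3.

-3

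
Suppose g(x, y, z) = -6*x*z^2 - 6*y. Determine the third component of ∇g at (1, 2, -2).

24

(∇g)_3 = ∂g/∂z = -12*x*z
At (1, 2, -2): 24.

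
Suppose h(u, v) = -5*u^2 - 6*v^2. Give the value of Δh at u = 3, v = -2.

∂²h/∂u² = -10
∂²h/∂v² = -12
∇²h = -22
At (3, -2): -22.

-22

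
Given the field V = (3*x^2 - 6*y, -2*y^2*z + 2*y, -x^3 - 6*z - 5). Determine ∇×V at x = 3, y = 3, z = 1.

(∇×V)₁ = ∂V₃/∂y − ∂V₂/∂z = 2*y^2
(∇×V)₂ = ∂V₁/∂z − ∂V₃/∂x = 3*x^2
(∇×V)₃ = ∂V₂/∂x − ∂V₁/∂y = 6
∇×V = (2*y^2, 3*x^2, 6)
At (3, 3, 1): (18, 27, 6).

(18, 27, 6)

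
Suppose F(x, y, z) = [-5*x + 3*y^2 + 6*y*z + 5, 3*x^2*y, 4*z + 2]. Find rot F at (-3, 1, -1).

(0, 6, -18)

(∇×F)₁ = ∂F₃/∂y − ∂F₂/∂z = 0
(∇×F)₂ = ∂F₁/∂z − ∂F₃/∂x = 6*y
(∇×F)₃ = ∂F₂/∂x − ∂F₁/∂y = 6*x*y - 6*y - 6*z
∇×F = (0, 6*y, 6*x*y - 6*y - 6*z)
At (-3, 1, -1): (0, 6, -18).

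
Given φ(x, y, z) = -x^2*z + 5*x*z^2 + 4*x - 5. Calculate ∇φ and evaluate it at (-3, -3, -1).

∂φ/∂x = -2*x*z + 5*z^2 + 4
∂φ/∂y = 0
∂φ/∂z = -x^2 + 10*x*z
∇φ = (-2*x*z + 5*z^2 + 4, 0, -x^2 + 10*x*z)
At (-3, -3, -1): (3, 0, 21).

(3, 0, 21)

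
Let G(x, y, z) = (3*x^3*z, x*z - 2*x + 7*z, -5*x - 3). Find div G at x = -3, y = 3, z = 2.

∂G₁/∂x = 9*x^2*z
∂G₂/∂y = 0
∂G₃/∂z = 0
∇·G = 9*x^2*z
At (-3, 3, 2): 162.

162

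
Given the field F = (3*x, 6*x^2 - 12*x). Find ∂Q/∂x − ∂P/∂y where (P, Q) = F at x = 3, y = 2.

24

∂F₂/∂x = 12*x - 12
∂F₁/∂y = 0
Scalar curl = 12*x - 12
At (3, 2): 24.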